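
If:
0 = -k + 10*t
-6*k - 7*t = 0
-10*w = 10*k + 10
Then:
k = 0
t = 0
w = -1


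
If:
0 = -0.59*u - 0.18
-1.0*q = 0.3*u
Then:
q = 0.09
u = -0.31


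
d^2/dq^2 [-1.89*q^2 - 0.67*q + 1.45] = -3.78000000000000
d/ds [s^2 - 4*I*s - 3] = 2*s - 4*I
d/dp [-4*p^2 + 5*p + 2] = 5 - 8*p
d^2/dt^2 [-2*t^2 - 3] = -4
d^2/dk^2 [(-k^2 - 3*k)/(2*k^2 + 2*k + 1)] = 2*(-8*k^3 + 6*k^2 + 18*k + 5)/(8*k^6 + 24*k^5 + 36*k^4 + 32*k^3 + 18*k^2 + 6*k + 1)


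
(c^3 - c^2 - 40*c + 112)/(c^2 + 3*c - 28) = c - 4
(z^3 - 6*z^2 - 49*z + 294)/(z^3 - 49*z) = (z - 6)/z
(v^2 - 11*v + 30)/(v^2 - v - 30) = (v - 5)/(v + 5)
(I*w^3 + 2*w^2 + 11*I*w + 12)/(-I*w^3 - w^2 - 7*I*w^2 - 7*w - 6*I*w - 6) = (-w^2 + I*w - 12)/(w^2 + 7*w + 6)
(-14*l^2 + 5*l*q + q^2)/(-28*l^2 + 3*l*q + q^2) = (-2*l + q)/(-4*l + q)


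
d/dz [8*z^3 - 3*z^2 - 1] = 6*z*(4*z - 1)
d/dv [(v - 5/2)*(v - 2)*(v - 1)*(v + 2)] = 4*v^3 - 21*v^2/2 - 3*v + 14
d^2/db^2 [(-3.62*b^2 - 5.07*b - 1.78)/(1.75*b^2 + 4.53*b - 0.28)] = (26.3413499999999*b^3 - 43.3502999999999*b^2 - 99.5715*b - 88.227996)/(5.359375*b^6 + 41.619375*b^5 + 105.162225*b^4 + 79.641477*b^3 - 16.825956*b^2 + 1.065456*b - 0.021952)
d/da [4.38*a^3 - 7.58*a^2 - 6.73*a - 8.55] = 13.14*a^2 - 15.16*a - 6.73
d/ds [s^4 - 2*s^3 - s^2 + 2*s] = 4*s^3 - 6*s^2 - 2*s + 2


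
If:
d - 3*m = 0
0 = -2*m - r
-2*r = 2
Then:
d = 3/2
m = 1/2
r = -1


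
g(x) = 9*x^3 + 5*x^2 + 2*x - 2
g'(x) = 27*x^2 + 10*x + 2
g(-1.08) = -9.67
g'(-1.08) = 22.69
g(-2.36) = -97.17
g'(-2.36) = 128.78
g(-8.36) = -4927.77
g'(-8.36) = 1805.42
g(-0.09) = -2.15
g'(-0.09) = 1.32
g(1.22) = 24.22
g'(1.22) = 54.39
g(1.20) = 23.15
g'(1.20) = 52.88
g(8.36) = 5622.66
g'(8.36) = 1972.62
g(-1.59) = -28.72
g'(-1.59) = 54.36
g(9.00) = 6982.00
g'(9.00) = 2279.00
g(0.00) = -2.00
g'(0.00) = 2.00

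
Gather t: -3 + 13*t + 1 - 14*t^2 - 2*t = -14*t^2 + 11*t - 2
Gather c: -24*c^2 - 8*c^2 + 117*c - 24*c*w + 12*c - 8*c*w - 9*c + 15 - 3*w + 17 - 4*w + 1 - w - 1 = -32*c^2 + c*(120 - 32*w) - 8*w + 32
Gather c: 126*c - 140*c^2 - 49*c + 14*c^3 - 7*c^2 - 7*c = 14*c^3 - 147*c^2 + 70*c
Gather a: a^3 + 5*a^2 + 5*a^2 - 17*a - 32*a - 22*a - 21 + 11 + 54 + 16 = a^3 + 10*a^2 - 71*a + 60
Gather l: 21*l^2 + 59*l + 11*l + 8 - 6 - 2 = 21*l^2 + 70*l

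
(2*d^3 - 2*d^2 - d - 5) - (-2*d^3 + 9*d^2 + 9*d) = 4*d^3 - 11*d^2 - 10*d - 5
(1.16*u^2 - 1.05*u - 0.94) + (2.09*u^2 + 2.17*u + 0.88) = 3.25*u^2 + 1.12*u - 0.0599999999999999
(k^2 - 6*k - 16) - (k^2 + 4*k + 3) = -10*k - 19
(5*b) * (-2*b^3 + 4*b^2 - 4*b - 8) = -10*b^4 + 20*b^3 - 20*b^2 - 40*b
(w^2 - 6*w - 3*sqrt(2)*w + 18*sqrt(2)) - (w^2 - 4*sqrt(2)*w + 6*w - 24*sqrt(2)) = -12*w + sqrt(2)*w + 42*sqrt(2)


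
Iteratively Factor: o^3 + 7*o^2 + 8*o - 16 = (o + 4)*(o^2 + 3*o - 4) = (o + 4)^2*(o - 1)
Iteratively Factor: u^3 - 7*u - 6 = (u + 2)*(u^2 - 2*u - 3) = (u + 1)*(u + 2)*(u - 3)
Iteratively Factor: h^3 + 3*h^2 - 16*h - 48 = (h - 4)*(h^2 + 7*h + 12) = (h - 4)*(h + 4)*(h + 3)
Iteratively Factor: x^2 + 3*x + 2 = (x + 2)*(x + 1)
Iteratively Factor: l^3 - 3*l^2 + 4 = (l + 1)*(l^2 - 4*l + 4) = (l - 2)*(l + 1)*(l - 2)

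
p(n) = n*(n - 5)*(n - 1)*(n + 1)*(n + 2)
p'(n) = n*(n - 5)*(n - 1)*(n + 1) + n*(n - 5)*(n - 1)*(n + 2) + n*(n - 5)*(n + 1)*(n + 2) + n*(n - 1)*(n + 1)*(n + 2) + (n - 5)*(n - 1)*(n + 1)*(n + 2)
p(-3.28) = -339.23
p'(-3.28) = 637.46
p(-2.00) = 0.00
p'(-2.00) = 42.00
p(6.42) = 3087.01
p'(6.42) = 4007.03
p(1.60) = -30.55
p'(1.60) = -81.26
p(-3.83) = -845.95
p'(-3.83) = 1253.01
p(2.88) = -217.34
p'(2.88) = -189.10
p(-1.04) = 0.49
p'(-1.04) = -12.59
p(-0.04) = -0.39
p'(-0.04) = 9.71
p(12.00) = 168168.00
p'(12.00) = 78274.00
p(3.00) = -240.00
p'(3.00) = -188.00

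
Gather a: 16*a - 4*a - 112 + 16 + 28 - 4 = 12*a - 72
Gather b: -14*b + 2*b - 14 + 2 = -12*b - 12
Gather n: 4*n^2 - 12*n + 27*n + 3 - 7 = 4*n^2 + 15*n - 4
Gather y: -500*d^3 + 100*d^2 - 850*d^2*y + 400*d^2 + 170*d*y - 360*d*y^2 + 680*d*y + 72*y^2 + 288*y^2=-500*d^3 + 500*d^2 + y^2*(360 - 360*d) + y*(-850*d^2 + 850*d)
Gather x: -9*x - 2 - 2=-9*x - 4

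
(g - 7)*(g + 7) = g^2 - 49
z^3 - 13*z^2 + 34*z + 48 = (z - 8)*(z - 6)*(z + 1)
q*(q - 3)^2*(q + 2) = q^4 - 4*q^3 - 3*q^2 + 18*q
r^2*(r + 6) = r^3 + 6*r^2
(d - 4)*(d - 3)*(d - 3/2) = d^3 - 17*d^2/2 + 45*d/2 - 18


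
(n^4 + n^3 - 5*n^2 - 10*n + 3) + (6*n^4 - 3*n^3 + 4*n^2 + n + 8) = 7*n^4 - 2*n^3 - n^2 - 9*n + 11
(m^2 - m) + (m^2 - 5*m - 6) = 2*m^2 - 6*m - 6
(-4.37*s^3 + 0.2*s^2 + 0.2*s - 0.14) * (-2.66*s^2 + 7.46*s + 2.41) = 11.6242*s^5 - 33.1322*s^4 - 9.5717*s^3 + 2.3464*s^2 - 0.5624*s - 0.3374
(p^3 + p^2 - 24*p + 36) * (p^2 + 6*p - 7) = p^5 + 7*p^4 - 25*p^3 - 115*p^2 + 384*p - 252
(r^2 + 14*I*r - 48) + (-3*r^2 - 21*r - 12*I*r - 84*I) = -2*r^2 - 21*r + 2*I*r - 48 - 84*I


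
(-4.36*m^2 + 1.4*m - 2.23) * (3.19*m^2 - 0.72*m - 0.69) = -13.9084*m^4 + 7.6052*m^3 - 5.1133*m^2 + 0.6396*m + 1.5387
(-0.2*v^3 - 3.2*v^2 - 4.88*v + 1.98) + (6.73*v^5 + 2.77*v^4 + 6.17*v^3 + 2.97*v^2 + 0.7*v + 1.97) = 6.73*v^5 + 2.77*v^4 + 5.97*v^3 - 0.23*v^2 - 4.18*v + 3.95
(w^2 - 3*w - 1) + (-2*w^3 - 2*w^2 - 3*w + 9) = -2*w^3 - w^2 - 6*w + 8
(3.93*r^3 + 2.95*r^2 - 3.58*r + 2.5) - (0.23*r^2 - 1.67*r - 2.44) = 3.93*r^3 + 2.72*r^2 - 1.91*r + 4.94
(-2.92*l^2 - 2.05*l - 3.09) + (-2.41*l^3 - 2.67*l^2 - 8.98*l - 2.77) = -2.41*l^3 - 5.59*l^2 - 11.03*l - 5.86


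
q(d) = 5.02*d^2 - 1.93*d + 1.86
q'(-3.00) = -32.05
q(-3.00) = 52.83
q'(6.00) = 58.31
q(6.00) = 171.00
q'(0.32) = 1.28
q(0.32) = 1.76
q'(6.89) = 67.25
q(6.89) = 226.87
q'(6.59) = 64.23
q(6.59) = 207.15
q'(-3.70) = -39.08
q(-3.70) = 77.72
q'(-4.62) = -48.31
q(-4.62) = 117.93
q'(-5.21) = -54.24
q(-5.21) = 148.18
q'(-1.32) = -15.18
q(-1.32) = 13.15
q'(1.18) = 9.92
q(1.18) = 6.57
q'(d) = 10.04*d - 1.93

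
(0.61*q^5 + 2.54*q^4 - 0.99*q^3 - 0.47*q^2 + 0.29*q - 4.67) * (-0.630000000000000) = -0.3843*q^5 - 1.6002*q^4 + 0.6237*q^3 + 0.2961*q^2 - 0.1827*q + 2.9421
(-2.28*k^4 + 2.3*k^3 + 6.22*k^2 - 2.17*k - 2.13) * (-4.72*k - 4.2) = 10.7616*k^5 - 1.28*k^4 - 39.0184*k^3 - 15.8816*k^2 + 19.1676*k + 8.946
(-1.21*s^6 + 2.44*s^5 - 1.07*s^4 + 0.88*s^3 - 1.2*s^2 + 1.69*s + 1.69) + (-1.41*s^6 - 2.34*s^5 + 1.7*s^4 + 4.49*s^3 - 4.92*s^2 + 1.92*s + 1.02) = -2.62*s^6 + 0.1*s^5 + 0.63*s^4 + 5.37*s^3 - 6.12*s^2 + 3.61*s + 2.71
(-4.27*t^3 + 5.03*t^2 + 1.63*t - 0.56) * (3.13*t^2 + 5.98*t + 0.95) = -13.3651*t^5 - 9.7907*t^4 + 31.1248*t^3 + 12.7731*t^2 - 1.8003*t - 0.532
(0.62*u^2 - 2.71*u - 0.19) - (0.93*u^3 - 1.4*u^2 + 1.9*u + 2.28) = -0.93*u^3 + 2.02*u^2 - 4.61*u - 2.47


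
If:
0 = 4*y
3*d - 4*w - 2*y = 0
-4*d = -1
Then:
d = 1/4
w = 3/16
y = 0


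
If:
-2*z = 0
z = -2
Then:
No Solution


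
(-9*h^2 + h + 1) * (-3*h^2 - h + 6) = 27*h^4 + 6*h^3 - 58*h^2 + 5*h + 6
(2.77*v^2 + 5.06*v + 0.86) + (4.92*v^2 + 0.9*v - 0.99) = 7.69*v^2 + 5.96*v - 0.13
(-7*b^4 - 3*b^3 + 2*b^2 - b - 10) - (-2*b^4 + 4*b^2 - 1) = -5*b^4 - 3*b^3 - 2*b^2 - b - 9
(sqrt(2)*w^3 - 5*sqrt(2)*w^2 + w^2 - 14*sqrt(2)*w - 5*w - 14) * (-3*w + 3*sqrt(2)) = -3*sqrt(2)*w^4 + 3*w^3 + 15*sqrt(2)*w^3 - 15*w^2 + 45*sqrt(2)*w^2 - 42*w - 15*sqrt(2)*w - 42*sqrt(2)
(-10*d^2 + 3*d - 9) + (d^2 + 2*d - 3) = -9*d^2 + 5*d - 12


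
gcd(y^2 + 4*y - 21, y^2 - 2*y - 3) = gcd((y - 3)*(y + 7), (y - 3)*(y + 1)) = y - 3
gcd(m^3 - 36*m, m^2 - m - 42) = m + 6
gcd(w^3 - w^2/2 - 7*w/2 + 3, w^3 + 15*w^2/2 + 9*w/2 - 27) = w - 3/2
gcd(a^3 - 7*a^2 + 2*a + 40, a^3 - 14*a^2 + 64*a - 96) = a - 4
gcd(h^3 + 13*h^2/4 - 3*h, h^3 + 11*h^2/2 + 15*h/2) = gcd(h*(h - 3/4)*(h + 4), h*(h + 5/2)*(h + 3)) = h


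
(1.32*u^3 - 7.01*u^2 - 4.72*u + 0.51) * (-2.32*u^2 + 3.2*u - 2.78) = -3.0624*u^5 + 20.4872*u^4 - 15.1512*u^3 + 3.2006*u^2 + 14.7536*u - 1.4178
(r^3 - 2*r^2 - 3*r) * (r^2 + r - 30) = r^5 - r^4 - 35*r^3 + 57*r^2 + 90*r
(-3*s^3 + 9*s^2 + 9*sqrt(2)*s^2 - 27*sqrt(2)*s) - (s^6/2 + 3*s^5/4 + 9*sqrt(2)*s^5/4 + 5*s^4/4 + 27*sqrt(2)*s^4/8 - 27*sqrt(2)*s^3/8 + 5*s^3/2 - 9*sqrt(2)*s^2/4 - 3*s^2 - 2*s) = -s^6/2 - 9*sqrt(2)*s^5/4 - 3*s^5/4 - 27*sqrt(2)*s^4/8 - 5*s^4/4 - 11*s^3/2 + 27*sqrt(2)*s^3/8 + 12*s^2 + 45*sqrt(2)*s^2/4 - 27*sqrt(2)*s + 2*s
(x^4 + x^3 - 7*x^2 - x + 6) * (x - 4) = x^5 - 3*x^4 - 11*x^3 + 27*x^2 + 10*x - 24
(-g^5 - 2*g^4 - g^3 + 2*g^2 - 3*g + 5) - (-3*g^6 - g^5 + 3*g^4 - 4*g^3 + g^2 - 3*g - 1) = 3*g^6 - 5*g^4 + 3*g^3 + g^2 + 6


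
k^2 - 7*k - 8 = (k - 8)*(k + 1)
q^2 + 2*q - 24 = (q - 4)*(q + 6)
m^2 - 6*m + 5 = (m - 5)*(m - 1)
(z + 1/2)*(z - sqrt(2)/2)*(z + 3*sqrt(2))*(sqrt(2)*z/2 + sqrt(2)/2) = sqrt(2)*z^4/2 + 3*sqrt(2)*z^3/4 + 5*z^3/2 - 5*sqrt(2)*z^2/4 + 15*z^2/4 - 9*sqrt(2)*z/4 + 5*z/4 - 3*sqrt(2)/4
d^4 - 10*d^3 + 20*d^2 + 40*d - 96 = (d - 6)*(d - 4)*(d - 2)*(d + 2)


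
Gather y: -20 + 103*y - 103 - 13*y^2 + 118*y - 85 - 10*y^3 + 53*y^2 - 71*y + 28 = -10*y^3 + 40*y^2 + 150*y - 180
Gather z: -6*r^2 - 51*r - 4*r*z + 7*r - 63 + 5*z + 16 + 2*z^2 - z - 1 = -6*r^2 - 44*r + 2*z^2 + z*(4 - 4*r) - 48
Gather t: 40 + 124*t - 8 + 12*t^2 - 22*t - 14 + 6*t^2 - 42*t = 18*t^2 + 60*t + 18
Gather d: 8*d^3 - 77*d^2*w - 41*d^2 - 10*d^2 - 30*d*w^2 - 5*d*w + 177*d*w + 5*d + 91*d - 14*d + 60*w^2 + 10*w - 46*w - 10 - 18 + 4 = 8*d^3 + d^2*(-77*w - 51) + d*(-30*w^2 + 172*w + 82) + 60*w^2 - 36*w - 24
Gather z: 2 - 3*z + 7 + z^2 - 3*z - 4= z^2 - 6*z + 5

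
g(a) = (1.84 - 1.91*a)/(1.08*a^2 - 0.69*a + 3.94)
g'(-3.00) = 0.10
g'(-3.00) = 0.10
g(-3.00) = 0.48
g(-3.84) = 0.41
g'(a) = (0.69 - 2.16*a)*(1.84 - 1.91*a)/(1.08*a^2 - 0.69*a + 3.94)^2 - 1.91/(1.08*a^2 - 0.69*a + 3.94) = (2.0628*a^2 - 3.9744*a - 6.2558)/(1.1664*a^4 - 1.4904*a^3 + 8.9865*a^2 - 5.4372*a + 15.5236)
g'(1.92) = -0.14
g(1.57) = -0.21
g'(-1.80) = 0.10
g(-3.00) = 0.48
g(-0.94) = 0.66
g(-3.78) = 0.41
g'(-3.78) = 0.08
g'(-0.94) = -0.02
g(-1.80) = 0.61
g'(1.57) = -0.24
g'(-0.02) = -0.39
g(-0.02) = 0.47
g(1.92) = -0.28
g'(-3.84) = 0.08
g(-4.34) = 0.37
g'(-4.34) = 0.07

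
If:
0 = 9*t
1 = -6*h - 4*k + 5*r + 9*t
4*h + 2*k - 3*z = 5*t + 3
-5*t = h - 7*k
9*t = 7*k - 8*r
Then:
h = -56/333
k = -8/333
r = -7/333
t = 0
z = -413/333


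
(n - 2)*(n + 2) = n^2 - 4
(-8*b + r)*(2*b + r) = -16*b^2 - 6*b*r + r^2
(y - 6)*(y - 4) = y^2 - 10*y + 24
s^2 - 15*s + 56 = (s - 8)*(s - 7)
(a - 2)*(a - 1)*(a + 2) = a^3 - a^2 - 4*a + 4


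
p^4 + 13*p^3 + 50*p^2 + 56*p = p*(p + 2)*(p + 4)*(p + 7)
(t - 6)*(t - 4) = t^2 - 10*t + 24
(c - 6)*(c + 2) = c^2 - 4*c - 12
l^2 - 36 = (l - 6)*(l + 6)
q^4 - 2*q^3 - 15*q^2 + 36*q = q*(q - 3)^2*(q + 4)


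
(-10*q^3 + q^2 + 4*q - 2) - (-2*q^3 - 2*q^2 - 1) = -8*q^3 + 3*q^2 + 4*q - 1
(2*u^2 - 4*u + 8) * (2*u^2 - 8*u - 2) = 4*u^4 - 24*u^3 + 44*u^2 - 56*u - 16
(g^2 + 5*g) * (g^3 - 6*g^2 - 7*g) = g^5 - g^4 - 37*g^3 - 35*g^2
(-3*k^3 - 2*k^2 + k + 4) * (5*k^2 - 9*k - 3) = -15*k^5 + 17*k^4 + 32*k^3 + 17*k^2 - 39*k - 12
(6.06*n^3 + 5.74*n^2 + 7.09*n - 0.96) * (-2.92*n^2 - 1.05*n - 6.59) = -17.6952*n^5 - 23.1238*n^4 - 66.6652*n^3 - 42.4679*n^2 - 45.7151*n + 6.3264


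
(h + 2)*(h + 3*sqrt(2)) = h^2 + 2*h + 3*sqrt(2)*h + 6*sqrt(2)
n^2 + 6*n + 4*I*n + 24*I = (n + 6)*(n + 4*I)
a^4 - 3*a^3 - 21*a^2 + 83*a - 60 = (a - 4)*(a - 3)*(a - 1)*(a + 5)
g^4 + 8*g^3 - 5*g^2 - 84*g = g*(g - 3)*(g + 4)*(g + 7)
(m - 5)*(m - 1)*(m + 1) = m^3 - 5*m^2 - m + 5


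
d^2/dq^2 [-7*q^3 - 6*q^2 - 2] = -42*q - 12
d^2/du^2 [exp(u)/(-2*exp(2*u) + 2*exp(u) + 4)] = (2*(2*exp(u) - 1)^2*exp(2*u) + (8*exp(u) - 3)*(-exp(2*u) + exp(u) + 2)*exp(u) + (-exp(2*u) + exp(u) + 2)^2)*exp(u)/(2*(-exp(2*u) + exp(u) + 2)^3)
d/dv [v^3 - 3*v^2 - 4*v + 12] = 3*v^2 - 6*v - 4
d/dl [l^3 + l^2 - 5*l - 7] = 3*l^2 + 2*l - 5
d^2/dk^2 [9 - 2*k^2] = -4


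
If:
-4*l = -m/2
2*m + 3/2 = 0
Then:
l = -3/32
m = -3/4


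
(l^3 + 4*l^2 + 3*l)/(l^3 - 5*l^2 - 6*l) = (l + 3)/(l - 6)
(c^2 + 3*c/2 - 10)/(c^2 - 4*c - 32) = (c - 5/2)/(c - 8)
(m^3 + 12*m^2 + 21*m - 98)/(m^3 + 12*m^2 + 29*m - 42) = (m^2 + 5*m - 14)/(m^2 + 5*m - 6)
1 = 1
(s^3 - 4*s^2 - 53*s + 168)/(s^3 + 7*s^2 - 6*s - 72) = (s^2 - s - 56)/(s^2 + 10*s + 24)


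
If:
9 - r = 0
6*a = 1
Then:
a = 1/6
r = 9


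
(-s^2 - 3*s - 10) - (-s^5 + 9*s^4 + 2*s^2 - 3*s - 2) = s^5 - 9*s^4 - 3*s^2 - 8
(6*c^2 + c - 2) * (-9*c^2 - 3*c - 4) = -54*c^4 - 27*c^3 - 9*c^2 + 2*c + 8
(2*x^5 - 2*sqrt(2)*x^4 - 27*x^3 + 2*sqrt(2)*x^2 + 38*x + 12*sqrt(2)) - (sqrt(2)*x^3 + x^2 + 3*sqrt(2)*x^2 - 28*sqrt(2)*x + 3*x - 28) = 2*x^5 - 2*sqrt(2)*x^4 - 27*x^3 - sqrt(2)*x^3 - sqrt(2)*x^2 - x^2 + 35*x + 28*sqrt(2)*x + 12*sqrt(2) + 28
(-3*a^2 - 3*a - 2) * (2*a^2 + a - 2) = -6*a^4 - 9*a^3 - a^2 + 4*a + 4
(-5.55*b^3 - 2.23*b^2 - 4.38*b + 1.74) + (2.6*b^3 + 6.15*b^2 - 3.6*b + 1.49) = -2.95*b^3 + 3.92*b^2 - 7.98*b + 3.23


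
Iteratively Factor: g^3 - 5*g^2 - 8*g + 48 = (g - 4)*(g^2 - g - 12) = (g - 4)*(g + 3)*(g - 4)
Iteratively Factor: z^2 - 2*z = (z - 2)*(z)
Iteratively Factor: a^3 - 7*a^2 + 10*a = (a - 2)*(a^2 - 5*a) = (a - 5)*(a - 2)*(a)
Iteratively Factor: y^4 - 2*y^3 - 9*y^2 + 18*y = (y)*(y^3 - 2*y^2 - 9*y + 18) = y*(y - 3)*(y^2 + y - 6) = y*(y - 3)*(y - 2)*(y + 3)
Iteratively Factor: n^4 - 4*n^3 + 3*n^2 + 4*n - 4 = (n - 1)*(n^3 - 3*n^2 + 4) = (n - 1)*(n + 1)*(n^2 - 4*n + 4) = (n - 2)*(n - 1)*(n + 1)*(n - 2)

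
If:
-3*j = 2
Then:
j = -2/3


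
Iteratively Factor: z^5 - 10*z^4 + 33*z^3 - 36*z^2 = (z - 3)*(z^4 - 7*z^3 + 12*z^2) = (z - 4)*(z - 3)*(z^3 - 3*z^2) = z*(z - 4)*(z - 3)*(z^2 - 3*z) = z^2*(z - 4)*(z - 3)*(z - 3)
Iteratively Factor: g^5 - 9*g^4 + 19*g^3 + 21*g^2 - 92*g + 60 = (g + 2)*(g^4 - 11*g^3 + 41*g^2 - 61*g + 30) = (g - 2)*(g + 2)*(g^3 - 9*g^2 + 23*g - 15) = (g - 5)*(g - 2)*(g + 2)*(g^2 - 4*g + 3) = (g - 5)*(g - 3)*(g - 2)*(g + 2)*(g - 1)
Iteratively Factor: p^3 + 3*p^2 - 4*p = (p)*(p^2 + 3*p - 4) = p*(p - 1)*(p + 4)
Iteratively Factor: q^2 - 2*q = (q - 2)*(q)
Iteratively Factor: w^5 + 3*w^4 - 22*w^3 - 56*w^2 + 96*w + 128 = (w - 2)*(w^4 + 5*w^3 - 12*w^2 - 80*w - 64) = (w - 2)*(w + 1)*(w^3 + 4*w^2 - 16*w - 64) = (w - 2)*(w + 1)*(w + 4)*(w^2 - 16) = (w - 2)*(w + 1)*(w + 4)^2*(w - 4)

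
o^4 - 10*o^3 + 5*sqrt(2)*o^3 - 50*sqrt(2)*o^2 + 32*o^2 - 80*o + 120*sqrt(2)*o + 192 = (o - 6)*(o - 4)*(o + sqrt(2))*(o + 4*sqrt(2))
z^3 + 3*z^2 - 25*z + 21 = (z - 3)*(z - 1)*(z + 7)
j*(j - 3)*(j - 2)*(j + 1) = j^4 - 4*j^3 + j^2 + 6*j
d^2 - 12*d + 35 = (d - 7)*(d - 5)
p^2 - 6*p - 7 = (p - 7)*(p + 1)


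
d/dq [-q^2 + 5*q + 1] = 5 - 2*q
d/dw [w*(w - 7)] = 2*w - 7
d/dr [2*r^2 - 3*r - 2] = 4*r - 3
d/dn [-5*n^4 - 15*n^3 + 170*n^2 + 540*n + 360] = -20*n^3 - 45*n^2 + 340*n + 540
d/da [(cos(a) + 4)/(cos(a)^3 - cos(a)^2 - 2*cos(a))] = (-13*cos(a) + 11*cos(2*a) + cos(3*a) - 5)*sin(a)/(2*(sin(a)^2 + cos(a) + 1)^2*cos(a)^2)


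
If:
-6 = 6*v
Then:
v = -1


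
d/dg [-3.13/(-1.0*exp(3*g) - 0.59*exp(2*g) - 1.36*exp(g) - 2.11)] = (-9.39*exp(2*g) - 3.6934*exp(g) - 4.2568)*exp(g)/(1.0*exp(3*g) + 0.59*exp(2*g) + 1.36*exp(g) + 2.11)^2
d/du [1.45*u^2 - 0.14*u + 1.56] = 2.9*u - 0.14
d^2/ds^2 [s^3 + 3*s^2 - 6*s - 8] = 6*s + 6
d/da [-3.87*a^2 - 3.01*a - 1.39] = -7.74*a - 3.01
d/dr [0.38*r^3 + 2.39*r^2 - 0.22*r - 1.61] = 1.14*r^2 + 4.78*r - 0.22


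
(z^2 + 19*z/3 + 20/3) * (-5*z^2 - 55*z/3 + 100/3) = -5*z^4 - 50*z^3 - 1045*z^2/9 + 800*z/9 + 2000/9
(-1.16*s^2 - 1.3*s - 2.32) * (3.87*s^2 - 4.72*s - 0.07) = -4.4892*s^4 + 0.444199999999999*s^3 - 2.7612*s^2 + 11.0414*s + 0.1624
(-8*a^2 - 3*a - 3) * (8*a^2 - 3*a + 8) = -64*a^4 - 79*a^2 - 15*a - 24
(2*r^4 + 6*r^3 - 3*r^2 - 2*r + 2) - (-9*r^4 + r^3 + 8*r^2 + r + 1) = 11*r^4 + 5*r^3 - 11*r^2 - 3*r + 1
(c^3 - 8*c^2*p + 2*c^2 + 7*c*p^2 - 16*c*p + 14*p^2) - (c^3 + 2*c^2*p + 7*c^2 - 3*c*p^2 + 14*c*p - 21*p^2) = -10*c^2*p - 5*c^2 + 10*c*p^2 - 30*c*p + 35*p^2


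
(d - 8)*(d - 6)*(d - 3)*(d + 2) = d^4 - 15*d^3 + 56*d^2 + 36*d - 288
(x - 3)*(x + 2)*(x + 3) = x^3 + 2*x^2 - 9*x - 18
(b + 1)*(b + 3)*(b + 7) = b^3 + 11*b^2 + 31*b + 21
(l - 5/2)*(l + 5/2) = l^2 - 25/4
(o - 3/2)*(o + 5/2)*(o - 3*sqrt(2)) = o^3 - 3*sqrt(2)*o^2 + o^2 - 3*sqrt(2)*o - 15*o/4 + 45*sqrt(2)/4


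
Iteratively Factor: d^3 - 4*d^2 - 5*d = (d - 5)*(d^2 + d) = (d - 5)*(d + 1)*(d)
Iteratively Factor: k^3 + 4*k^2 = (k)*(k^2 + 4*k) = k^2*(k + 4)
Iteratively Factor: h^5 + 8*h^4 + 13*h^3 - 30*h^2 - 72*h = (h + 3)*(h^4 + 5*h^3 - 2*h^2 - 24*h) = (h + 3)*(h + 4)*(h^3 + h^2 - 6*h) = (h - 2)*(h + 3)*(h + 4)*(h^2 + 3*h) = (h - 2)*(h + 3)^2*(h + 4)*(h)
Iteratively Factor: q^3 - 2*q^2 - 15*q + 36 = (q - 3)*(q^2 + q - 12) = (q - 3)^2*(q + 4)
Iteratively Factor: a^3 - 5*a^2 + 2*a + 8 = (a + 1)*(a^2 - 6*a + 8) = (a - 4)*(a + 1)*(a - 2)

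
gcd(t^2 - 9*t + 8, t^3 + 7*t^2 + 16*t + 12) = 1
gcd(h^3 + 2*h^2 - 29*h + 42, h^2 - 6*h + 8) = h - 2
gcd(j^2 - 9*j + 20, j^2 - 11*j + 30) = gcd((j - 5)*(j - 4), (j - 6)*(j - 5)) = j - 5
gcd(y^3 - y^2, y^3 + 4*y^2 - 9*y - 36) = 1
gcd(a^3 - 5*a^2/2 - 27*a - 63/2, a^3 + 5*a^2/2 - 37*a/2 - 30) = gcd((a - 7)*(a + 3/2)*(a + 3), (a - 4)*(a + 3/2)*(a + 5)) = a + 3/2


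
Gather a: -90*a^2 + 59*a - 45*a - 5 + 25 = -90*a^2 + 14*a + 20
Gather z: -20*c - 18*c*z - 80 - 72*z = -20*c + z*(-18*c - 72) - 80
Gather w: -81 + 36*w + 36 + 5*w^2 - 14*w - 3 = 5*w^2 + 22*w - 48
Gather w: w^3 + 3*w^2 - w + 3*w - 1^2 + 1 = w^3 + 3*w^2 + 2*w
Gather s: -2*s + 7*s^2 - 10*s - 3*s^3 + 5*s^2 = -3*s^3 + 12*s^2 - 12*s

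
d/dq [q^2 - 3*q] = 2*q - 3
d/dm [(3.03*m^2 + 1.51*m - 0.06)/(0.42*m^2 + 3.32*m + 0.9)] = (9.4254*m^2 + 5.5044*m + 1.5582)/(0.1764*m^4 + 2.7888*m^3 + 11.7784*m^2 + 5.976*m + 0.81)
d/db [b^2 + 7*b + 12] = 2*b + 7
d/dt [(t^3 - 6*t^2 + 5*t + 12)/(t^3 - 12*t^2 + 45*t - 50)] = 2*(-3*t^3 + 25*t^2 - 73*t + 79)/(t^5 - 19*t^4 + 139*t^3 - 485*t^2 + 800*t - 500)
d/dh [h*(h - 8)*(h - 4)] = 3*h^2 - 24*h + 32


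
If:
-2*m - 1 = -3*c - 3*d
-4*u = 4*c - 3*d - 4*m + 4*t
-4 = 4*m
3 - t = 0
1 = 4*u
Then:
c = -18/7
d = 47/21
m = -1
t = 3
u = 1/4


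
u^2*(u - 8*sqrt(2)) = u^3 - 8*sqrt(2)*u^2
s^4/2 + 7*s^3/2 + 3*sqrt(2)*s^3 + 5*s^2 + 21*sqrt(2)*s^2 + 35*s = s*(s/2 + sqrt(2)/2)*(s + 7)*(s + 5*sqrt(2))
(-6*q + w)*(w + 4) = -6*q*w - 24*q + w^2 + 4*w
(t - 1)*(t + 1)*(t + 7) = t^3 + 7*t^2 - t - 7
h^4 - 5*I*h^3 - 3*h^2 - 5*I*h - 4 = (h - 4*I)*(h - I)^2*(h + I)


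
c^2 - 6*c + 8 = (c - 4)*(c - 2)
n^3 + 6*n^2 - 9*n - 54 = (n - 3)*(n + 3)*(n + 6)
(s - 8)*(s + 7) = s^2 - s - 56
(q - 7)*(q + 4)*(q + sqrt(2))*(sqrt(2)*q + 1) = sqrt(2)*q^4 - 3*sqrt(2)*q^3 + 3*q^3 - 27*sqrt(2)*q^2 - 9*q^2 - 84*q - 3*sqrt(2)*q - 28*sqrt(2)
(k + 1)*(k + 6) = k^2 + 7*k + 6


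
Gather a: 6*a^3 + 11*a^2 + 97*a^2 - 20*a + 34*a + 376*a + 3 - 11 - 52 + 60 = 6*a^3 + 108*a^2 + 390*a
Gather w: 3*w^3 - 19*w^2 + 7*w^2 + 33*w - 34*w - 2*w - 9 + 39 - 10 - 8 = 3*w^3 - 12*w^2 - 3*w + 12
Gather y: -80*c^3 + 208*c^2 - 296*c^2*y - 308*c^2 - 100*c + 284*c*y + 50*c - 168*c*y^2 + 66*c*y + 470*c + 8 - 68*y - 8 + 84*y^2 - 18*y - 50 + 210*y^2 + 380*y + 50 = -80*c^3 - 100*c^2 + 420*c + y^2*(294 - 168*c) + y*(-296*c^2 + 350*c + 294)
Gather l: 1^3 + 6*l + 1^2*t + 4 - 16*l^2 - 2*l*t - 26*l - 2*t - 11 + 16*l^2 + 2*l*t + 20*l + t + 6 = 0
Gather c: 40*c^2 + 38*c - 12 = 40*c^2 + 38*c - 12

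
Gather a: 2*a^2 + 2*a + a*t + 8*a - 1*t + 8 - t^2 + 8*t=2*a^2 + a*(t + 10) - t^2 + 7*t + 8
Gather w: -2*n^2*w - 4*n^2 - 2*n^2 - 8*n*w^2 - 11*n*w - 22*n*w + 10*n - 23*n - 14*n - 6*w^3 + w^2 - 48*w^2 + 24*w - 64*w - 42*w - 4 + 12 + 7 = -6*n^2 - 27*n - 6*w^3 + w^2*(-8*n - 47) + w*(-2*n^2 - 33*n - 82) + 15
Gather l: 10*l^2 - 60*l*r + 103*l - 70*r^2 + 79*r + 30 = 10*l^2 + l*(103 - 60*r) - 70*r^2 + 79*r + 30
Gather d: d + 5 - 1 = d + 4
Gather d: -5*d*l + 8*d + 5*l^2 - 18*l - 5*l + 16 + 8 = d*(8 - 5*l) + 5*l^2 - 23*l + 24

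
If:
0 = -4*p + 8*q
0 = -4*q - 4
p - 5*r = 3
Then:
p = -2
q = -1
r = -1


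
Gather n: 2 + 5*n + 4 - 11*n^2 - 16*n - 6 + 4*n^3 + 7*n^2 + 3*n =4*n^3 - 4*n^2 - 8*n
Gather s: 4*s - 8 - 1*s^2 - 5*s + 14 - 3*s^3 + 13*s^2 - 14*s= -3*s^3 + 12*s^2 - 15*s + 6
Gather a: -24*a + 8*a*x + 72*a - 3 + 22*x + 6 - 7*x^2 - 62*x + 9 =a*(8*x + 48) - 7*x^2 - 40*x + 12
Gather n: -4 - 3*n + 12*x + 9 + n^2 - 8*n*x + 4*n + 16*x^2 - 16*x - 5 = n^2 + n*(1 - 8*x) + 16*x^2 - 4*x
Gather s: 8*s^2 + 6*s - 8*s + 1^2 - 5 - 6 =8*s^2 - 2*s - 10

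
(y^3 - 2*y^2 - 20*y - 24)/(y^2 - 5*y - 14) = (y^2 - 4*y - 12)/(y - 7)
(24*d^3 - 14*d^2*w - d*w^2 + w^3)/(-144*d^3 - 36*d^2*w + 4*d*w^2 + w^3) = (6*d^2 - 5*d*w + w^2)/(-36*d^2 + w^2)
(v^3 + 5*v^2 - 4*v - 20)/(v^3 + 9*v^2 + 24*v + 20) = (v - 2)/(v + 2)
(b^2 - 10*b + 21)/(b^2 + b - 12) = (b - 7)/(b + 4)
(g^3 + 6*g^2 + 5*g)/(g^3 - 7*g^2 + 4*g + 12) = g*(g + 5)/(g^2 - 8*g + 12)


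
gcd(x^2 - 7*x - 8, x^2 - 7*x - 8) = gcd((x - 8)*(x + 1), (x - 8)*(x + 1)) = x^2 - 7*x - 8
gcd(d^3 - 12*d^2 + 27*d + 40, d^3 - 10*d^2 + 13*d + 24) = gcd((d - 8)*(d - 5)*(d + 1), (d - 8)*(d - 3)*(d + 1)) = d^2 - 7*d - 8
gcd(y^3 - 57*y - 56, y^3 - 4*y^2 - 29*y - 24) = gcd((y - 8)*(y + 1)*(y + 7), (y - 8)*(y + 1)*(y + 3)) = y^2 - 7*y - 8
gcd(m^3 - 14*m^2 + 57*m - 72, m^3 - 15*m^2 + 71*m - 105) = m - 3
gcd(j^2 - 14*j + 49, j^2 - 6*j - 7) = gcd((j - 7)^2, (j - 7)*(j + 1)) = j - 7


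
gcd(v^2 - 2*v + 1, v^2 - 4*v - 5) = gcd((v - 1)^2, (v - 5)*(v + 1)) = 1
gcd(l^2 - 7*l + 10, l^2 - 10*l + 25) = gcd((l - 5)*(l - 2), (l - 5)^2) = l - 5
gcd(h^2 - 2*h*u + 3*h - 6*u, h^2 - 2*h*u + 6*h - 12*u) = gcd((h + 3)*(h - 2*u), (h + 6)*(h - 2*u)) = -h + 2*u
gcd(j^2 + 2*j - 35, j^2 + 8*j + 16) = 1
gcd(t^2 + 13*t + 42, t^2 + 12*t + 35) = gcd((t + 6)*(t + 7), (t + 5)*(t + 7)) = t + 7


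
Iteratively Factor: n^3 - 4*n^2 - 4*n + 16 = (n - 2)*(n^2 - 2*n - 8) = (n - 2)*(n + 2)*(n - 4)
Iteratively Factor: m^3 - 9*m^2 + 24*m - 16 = (m - 4)*(m^2 - 5*m + 4) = (m - 4)*(m - 1)*(m - 4)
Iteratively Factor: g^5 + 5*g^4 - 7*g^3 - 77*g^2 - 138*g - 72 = (g + 3)*(g^4 + 2*g^3 - 13*g^2 - 38*g - 24) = (g - 4)*(g + 3)*(g^3 + 6*g^2 + 11*g + 6) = (g - 4)*(g + 1)*(g + 3)*(g^2 + 5*g + 6) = (g - 4)*(g + 1)*(g + 3)^2*(g + 2)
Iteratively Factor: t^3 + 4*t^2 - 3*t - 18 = (t + 3)*(t^2 + t - 6) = (t - 2)*(t + 3)*(t + 3)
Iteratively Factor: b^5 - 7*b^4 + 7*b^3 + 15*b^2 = (b)*(b^4 - 7*b^3 + 7*b^2 + 15*b) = b*(b - 3)*(b^3 - 4*b^2 - 5*b) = b*(b - 5)*(b - 3)*(b^2 + b) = b*(b - 5)*(b - 3)*(b + 1)*(b)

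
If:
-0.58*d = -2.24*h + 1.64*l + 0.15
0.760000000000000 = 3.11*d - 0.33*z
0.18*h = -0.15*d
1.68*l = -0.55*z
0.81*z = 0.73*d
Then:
No Solution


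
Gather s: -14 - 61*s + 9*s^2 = 9*s^2 - 61*s - 14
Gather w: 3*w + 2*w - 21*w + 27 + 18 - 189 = -16*w - 144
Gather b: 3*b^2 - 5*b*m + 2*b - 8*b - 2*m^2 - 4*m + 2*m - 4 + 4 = 3*b^2 + b*(-5*m - 6) - 2*m^2 - 2*m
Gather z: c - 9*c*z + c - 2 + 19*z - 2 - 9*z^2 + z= 2*c - 9*z^2 + z*(20 - 9*c) - 4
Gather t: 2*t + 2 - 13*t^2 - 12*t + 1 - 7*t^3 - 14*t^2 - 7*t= -7*t^3 - 27*t^2 - 17*t + 3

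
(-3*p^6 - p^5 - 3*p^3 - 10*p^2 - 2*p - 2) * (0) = 0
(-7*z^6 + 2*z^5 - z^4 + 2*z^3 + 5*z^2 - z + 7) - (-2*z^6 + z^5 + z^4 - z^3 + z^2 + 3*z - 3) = -5*z^6 + z^5 - 2*z^4 + 3*z^3 + 4*z^2 - 4*z + 10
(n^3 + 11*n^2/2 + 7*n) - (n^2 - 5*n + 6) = n^3 + 9*n^2/2 + 12*n - 6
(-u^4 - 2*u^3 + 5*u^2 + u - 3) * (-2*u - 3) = 2*u^5 + 7*u^4 - 4*u^3 - 17*u^2 + 3*u + 9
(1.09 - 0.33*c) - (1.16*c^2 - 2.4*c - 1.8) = -1.16*c^2 + 2.07*c + 2.89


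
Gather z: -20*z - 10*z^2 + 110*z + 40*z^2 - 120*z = 30*z^2 - 30*z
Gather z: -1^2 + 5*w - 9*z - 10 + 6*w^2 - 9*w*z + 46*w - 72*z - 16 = 6*w^2 + 51*w + z*(-9*w - 81) - 27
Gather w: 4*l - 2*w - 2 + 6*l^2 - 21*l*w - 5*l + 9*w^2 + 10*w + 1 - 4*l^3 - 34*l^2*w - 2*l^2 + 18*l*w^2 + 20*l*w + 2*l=-4*l^3 + 4*l^2 + l + w^2*(18*l + 9) + w*(-34*l^2 - l + 8) - 1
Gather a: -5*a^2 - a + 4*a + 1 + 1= -5*a^2 + 3*a + 2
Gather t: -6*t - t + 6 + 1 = 7 - 7*t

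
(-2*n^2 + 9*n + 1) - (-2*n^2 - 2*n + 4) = 11*n - 3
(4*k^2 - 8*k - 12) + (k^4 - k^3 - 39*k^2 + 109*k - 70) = k^4 - k^3 - 35*k^2 + 101*k - 82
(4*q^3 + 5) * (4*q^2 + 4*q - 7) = 16*q^5 + 16*q^4 - 28*q^3 + 20*q^2 + 20*q - 35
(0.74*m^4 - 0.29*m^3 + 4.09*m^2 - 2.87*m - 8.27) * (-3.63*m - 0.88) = -2.6862*m^5 + 0.4015*m^4 - 14.5915*m^3 + 6.8189*m^2 + 32.5457*m + 7.2776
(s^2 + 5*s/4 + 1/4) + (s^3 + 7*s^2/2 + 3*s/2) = s^3 + 9*s^2/2 + 11*s/4 + 1/4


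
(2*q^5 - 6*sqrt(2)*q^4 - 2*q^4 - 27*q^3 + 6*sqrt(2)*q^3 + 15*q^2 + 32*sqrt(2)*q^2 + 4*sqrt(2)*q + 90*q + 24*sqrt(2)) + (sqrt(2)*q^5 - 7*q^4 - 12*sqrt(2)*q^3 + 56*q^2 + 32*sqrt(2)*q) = sqrt(2)*q^5 + 2*q^5 - 9*q^4 - 6*sqrt(2)*q^4 - 27*q^3 - 6*sqrt(2)*q^3 + 32*sqrt(2)*q^2 + 71*q^2 + 36*sqrt(2)*q + 90*q + 24*sqrt(2)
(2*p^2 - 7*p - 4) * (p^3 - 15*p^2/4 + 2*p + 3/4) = 2*p^5 - 29*p^4/2 + 105*p^3/4 + 5*p^2/2 - 53*p/4 - 3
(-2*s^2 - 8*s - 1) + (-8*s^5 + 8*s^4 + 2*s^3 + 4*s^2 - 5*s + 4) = -8*s^5 + 8*s^4 + 2*s^3 + 2*s^2 - 13*s + 3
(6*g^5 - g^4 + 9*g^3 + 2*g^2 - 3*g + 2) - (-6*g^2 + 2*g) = 6*g^5 - g^4 + 9*g^3 + 8*g^2 - 5*g + 2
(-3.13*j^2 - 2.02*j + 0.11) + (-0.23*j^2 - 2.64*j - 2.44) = -3.36*j^2 - 4.66*j - 2.33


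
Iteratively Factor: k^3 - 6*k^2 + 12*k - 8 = (k - 2)*(k^2 - 4*k + 4) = (k - 2)^2*(k - 2)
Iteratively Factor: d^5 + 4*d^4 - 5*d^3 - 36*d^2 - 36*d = (d + 2)*(d^4 + 2*d^3 - 9*d^2 - 18*d) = (d + 2)^2*(d^3 - 9*d) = d*(d + 2)^2*(d^2 - 9) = d*(d - 3)*(d + 2)^2*(d + 3)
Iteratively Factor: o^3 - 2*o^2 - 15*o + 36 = (o - 3)*(o^2 + o - 12) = (o - 3)*(o + 4)*(o - 3)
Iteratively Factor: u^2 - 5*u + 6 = (u - 2)*(u - 3)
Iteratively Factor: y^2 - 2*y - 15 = (y - 5)*(y + 3)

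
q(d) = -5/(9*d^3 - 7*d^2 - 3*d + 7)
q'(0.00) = -0.31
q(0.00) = -0.71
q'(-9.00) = 0.00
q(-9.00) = 0.00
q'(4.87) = 0.00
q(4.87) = -0.01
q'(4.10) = 0.01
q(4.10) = -0.01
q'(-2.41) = 0.04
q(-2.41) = 0.03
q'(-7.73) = 0.00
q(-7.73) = 0.00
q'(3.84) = 0.01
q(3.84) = -0.01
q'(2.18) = 0.13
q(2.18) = -0.08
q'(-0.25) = 0.21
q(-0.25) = -0.70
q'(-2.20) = 0.06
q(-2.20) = 0.04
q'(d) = -5*(-27*d^2 + 14*d + 3)/(9*d^3 - 7*d^2 - 3*d + 7)^2 = 5*(27*d^2 - 14*d - 3)/(9*d^3 - 7*d^2 - 3*d + 7)^2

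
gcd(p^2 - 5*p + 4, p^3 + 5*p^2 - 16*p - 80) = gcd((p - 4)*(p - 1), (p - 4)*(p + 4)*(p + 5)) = p - 4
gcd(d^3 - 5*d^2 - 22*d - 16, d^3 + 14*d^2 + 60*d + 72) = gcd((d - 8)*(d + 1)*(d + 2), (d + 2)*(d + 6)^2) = d + 2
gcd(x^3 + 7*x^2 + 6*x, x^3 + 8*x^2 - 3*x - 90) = x + 6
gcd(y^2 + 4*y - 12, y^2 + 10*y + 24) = y + 6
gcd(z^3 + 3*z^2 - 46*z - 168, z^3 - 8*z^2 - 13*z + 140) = z^2 - 3*z - 28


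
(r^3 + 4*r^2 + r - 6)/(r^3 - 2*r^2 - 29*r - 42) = (r - 1)/(r - 7)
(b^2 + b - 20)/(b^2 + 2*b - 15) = (b - 4)/(b - 3)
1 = 1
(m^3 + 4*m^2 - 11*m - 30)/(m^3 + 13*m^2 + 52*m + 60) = (m - 3)/(m + 6)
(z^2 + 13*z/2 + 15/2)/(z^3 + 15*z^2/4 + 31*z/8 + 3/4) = 4*(z + 5)/(4*z^2 + 9*z + 2)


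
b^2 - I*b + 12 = (b - 4*I)*(b + 3*I)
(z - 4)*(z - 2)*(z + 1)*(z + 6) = z^4 + z^3 - 28*z^2 + 20*z + 48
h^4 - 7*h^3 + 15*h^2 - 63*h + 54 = (h - 6)*(h - 1)*(h - 3*I)*(h + 3*I)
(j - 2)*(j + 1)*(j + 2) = j^3 + j^2 - 4*j - 4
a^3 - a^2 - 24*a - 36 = (a - 6)*(a + 2)*(a + 3)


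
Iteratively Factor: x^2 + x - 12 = (x - 3)*(x + 4)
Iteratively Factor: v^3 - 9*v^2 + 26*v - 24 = (v - 3)*(v^2 - 6*v + 8) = (v - 3)*(v - 2)*(v - 4)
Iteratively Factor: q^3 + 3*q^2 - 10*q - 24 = (q + 4)*(q^2 - q - 6) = (q - 3)*(q + 4)*(q + 2)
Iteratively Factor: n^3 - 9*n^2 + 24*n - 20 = (n - 2)*(n^2 - 7*n + 10) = (n - 2)^2*(n - 5)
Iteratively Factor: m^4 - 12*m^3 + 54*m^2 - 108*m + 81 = (m - 3)*(m^3 - 9*m^2 + 27*m - 27) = (m - 3)^2*(m^2 - 6*m + 9) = (m - 3)^3*(m - 3)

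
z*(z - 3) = z^2 - 3*z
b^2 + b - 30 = (b - 5)*(b + 6)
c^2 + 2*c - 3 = (c - 1)*(c + 3)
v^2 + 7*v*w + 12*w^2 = (v + 3*w)*(v + 4*w)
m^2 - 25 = (m - 5)*(m + 5)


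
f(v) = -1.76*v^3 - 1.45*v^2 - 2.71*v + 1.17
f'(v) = -5.28*v^2 - 2.9*v - 2.71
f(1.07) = -5.55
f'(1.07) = -11.86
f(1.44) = -10.99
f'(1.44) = -17.83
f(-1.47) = 7.61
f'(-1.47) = -9.86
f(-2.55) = 27.84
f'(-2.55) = -29.65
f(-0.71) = 2.99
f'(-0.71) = -3.31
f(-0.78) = 3.24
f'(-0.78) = -3.66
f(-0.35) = 2.02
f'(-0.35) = -2.34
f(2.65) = -48.95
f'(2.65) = -47.47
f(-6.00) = 345.39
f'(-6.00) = -175.39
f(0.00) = 1.17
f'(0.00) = -2.71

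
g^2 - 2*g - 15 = (g - 5)*(g + 3)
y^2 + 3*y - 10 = (y - 2)*(y + 5)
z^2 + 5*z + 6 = (z + 2)*(z + 3)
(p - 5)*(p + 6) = p^2 + p - 30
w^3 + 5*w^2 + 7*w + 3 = (w + 1)^2*(w + 3)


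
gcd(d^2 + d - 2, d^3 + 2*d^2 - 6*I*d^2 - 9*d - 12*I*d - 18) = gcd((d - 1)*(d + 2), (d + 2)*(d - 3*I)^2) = d + 2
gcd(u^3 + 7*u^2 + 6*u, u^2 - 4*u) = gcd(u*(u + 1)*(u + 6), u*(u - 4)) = u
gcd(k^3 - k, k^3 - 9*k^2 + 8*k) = k^2 - k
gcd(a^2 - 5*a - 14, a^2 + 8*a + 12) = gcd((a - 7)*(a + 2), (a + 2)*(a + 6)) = a + 2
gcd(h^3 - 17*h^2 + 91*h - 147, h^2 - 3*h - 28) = h - 7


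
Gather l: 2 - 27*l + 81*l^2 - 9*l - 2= 81*l^2 - 36*l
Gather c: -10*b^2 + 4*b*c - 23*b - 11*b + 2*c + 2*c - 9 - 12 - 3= -10*b^2 - 34*b + c*(4*b + 4) - 24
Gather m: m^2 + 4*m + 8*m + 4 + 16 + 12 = m^2 + 12*m + 32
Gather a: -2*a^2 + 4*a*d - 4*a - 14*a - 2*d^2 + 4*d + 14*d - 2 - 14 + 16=-2*a^2 + a*(4*d - 18) - 2*d^2 + 18*d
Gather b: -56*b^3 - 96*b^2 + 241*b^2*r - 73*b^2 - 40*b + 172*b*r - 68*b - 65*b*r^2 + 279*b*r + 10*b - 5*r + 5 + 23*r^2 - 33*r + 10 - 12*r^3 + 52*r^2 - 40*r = -56*b^3 + b^2*(241*r - 169) + b*(-65*r^2 + 451*r - 98) - 12*r^3 + 75*r^2 - 78*r + 15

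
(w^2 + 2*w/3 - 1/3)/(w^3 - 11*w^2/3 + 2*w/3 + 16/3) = (3*w - 1)/(3*w^2 - 14*w + 16)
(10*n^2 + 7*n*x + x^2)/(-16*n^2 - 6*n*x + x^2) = (5*n + x)/(-8*n + x)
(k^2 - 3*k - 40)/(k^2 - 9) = (k^2 - 3*k - 40)/(k^2 - 9)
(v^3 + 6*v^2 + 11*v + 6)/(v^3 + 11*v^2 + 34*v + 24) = (v^2 + 5*v + 6)/(v^2 + 10*v + 24)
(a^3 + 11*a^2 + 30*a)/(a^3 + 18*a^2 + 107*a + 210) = a/(a + 7)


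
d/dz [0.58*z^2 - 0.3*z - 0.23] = 1.16*z - 0.3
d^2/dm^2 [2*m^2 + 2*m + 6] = 4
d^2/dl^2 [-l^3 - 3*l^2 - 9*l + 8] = -6*l - 6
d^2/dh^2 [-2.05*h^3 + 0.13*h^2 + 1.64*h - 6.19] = 0.26 - 12.3*h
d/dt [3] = 0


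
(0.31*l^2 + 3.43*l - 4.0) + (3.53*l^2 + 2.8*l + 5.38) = 3.84*l^2 + 6.23*l + 1.38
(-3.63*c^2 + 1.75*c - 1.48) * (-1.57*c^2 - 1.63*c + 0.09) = 5.6991*c^4 + 3.1694*c^3 - 0.8556*c^2 + 2.5699*c - 0.1332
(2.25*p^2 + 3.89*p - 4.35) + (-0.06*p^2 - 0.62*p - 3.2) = 2.19*p^2 + 3.27*p - 7.55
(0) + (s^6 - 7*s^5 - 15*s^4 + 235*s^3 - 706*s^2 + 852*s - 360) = s^6 - 7*s^5 - 15*s^4 + 235*s^3 - 706*s^2 + 852*s - 360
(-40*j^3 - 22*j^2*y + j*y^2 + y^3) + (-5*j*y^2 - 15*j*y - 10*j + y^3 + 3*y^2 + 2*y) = -40*j^3 - 22*j^2*y - 4*j*y^2 - 15*j*y - 10*j + 2*y^3 + 3*y^2 + 2*y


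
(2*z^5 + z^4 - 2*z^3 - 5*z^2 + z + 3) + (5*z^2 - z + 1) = 2*z^5 + z^4 - 2*z^3 + 4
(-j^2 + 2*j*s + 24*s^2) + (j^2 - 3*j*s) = -j*s + 24*s^2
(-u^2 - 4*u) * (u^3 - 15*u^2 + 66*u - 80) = -u^5 + 11*u^4 - 6*u^3 - 184*u^2 + 320*u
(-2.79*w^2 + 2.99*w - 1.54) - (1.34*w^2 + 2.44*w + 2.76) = -4.13*w^2 + 0.55*w - 4.3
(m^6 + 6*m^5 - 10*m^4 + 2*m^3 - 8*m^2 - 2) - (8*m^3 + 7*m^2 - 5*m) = m^6 + 6*m^5 - 10*m^4 - 6*m^3 - 15*m^2 + 5*m - 2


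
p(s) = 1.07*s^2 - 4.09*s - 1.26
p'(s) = 2.14*s - 4.09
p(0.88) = -4.03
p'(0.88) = -2.21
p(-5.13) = 47.88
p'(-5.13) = -15.07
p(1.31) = -4.78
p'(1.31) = -1.29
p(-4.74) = 42.17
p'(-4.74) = -14.23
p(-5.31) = 50.63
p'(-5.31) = -15.45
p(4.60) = 2.57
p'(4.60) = 5.75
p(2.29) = -5.01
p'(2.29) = 0.81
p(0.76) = -3.75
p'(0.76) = -2.46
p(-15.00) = 300.84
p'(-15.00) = -36.19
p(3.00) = -3.90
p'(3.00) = 2.33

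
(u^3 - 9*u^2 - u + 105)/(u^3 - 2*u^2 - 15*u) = (u - 7)/u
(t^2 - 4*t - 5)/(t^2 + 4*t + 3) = (t - 5)/(t + 3)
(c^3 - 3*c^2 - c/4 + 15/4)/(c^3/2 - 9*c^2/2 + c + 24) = (4*c^3 - 12*c^2 - c + 15)/(2*(c^3 - 9*c^2 + 2*c + 48))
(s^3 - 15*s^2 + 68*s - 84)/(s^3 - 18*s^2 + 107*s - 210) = (s - 2)/(s - 5)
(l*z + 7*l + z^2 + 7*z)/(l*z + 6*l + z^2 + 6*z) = (z + 7)/(z + 6)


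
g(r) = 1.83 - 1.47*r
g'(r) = -1.47000000000000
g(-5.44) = 9.83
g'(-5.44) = -1.47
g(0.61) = 0.93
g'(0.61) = -1.47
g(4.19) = -4.33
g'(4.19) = -1.47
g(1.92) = -0.99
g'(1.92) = -1.47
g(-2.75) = 5.87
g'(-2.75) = -1.47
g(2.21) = -1.42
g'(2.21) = -1.47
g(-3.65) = 7.20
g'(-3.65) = -1.47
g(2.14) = -1.32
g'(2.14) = -1.47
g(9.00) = -11.40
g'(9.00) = -1.47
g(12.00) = -15.81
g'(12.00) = -1.47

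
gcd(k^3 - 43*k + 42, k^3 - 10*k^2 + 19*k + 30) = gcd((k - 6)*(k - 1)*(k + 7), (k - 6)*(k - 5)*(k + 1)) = k - 6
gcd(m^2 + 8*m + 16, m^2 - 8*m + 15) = 1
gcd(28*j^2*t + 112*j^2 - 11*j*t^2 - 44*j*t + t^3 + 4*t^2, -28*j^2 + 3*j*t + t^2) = -4*j + t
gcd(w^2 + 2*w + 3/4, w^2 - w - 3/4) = w + 1/2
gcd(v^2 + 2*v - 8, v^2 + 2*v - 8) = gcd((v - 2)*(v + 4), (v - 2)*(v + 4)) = v^2 + 2*v - 8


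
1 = 1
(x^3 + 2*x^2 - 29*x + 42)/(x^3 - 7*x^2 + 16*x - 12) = (x + 7)/(x - 2)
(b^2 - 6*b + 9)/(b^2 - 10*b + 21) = (b - 3)/(b - 7)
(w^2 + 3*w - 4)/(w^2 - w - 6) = (-w^2 - 3*w + 4)/(-w^2 + w + 6)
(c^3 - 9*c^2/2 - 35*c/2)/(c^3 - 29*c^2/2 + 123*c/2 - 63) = c*(2*c + 5)/(2*c^2 - 15*c + 18)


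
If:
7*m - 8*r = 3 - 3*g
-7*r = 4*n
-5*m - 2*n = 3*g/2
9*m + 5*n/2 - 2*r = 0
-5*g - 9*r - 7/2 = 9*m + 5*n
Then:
No Solution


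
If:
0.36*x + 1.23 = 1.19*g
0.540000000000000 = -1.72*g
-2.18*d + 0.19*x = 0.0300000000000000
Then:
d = -0.40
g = -0.31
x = -4.45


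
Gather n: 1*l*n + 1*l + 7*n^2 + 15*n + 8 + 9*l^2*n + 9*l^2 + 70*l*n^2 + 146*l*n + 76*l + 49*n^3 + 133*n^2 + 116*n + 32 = 9*l^2 + 77*l + 49*n^3 + n^2*(70*l + 140) + n*(9*l^2 + 147*l + 131) + 40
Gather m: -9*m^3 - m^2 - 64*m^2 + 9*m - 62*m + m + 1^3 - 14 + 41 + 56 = -9*m^3 - 65*m^2 - 52*m + 84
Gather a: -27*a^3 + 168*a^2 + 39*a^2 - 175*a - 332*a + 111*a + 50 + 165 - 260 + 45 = -27*a^3 + 207*a^2 - 396*a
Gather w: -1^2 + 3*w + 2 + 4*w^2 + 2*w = 4*w^2 + 5*w + 1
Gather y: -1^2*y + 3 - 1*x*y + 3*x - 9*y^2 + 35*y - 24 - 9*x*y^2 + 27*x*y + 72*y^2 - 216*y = 3*x + y^2*(63 - 9*x) + y*(26*x - 182) - 21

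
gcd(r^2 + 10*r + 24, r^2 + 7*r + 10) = 1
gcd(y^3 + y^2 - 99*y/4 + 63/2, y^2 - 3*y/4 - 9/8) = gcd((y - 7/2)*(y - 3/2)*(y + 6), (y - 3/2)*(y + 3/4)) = y - 3/2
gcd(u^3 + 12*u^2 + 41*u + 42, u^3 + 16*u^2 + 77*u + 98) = u^2 + 9*u + 14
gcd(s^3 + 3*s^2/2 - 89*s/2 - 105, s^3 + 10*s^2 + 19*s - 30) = s + 6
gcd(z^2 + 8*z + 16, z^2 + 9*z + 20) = z + 4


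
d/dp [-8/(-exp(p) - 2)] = -8*exp(p)/(exp(p) + 2)^2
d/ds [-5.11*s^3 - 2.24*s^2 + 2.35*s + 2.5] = -15.33*s^2 - 4.48*s + 2.35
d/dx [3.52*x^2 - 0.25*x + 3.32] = 7.04*x - 0.25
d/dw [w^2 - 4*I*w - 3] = 2*w - 4*I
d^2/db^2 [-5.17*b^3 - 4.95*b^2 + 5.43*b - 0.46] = -31.02*b - 9.9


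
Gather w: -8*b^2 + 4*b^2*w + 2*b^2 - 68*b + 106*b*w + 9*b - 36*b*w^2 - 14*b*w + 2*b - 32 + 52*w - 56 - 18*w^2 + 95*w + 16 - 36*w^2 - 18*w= -6*b^2 - 57*b + w^2*(-36*b - 54) + w*(4*b^2 + 92*b + 129) - 72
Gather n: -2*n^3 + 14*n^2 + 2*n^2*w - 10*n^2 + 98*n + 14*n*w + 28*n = -2*n^3 + n^2*(2*w + 4) + n*(14*w + 126)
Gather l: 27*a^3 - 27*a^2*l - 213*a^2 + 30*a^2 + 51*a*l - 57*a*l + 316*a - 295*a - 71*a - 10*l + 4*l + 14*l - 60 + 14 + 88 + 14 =27*a^3 - 183*a^2 - 50*a + l*(-27*a^2 - 6*a + 8) + 56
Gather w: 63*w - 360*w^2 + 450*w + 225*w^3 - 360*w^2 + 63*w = 225*w^3 - 720*w^2 + 576*w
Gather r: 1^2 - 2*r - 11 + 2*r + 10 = 0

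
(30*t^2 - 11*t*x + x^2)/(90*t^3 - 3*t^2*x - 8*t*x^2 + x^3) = 1/(3*t + x)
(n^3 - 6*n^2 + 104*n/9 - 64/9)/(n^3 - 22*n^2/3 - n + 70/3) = (9*n^2 - 36*n + 32)/(3*(3*n^2 - 16*n - 35))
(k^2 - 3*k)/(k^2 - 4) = k*(k - 3)/(k^2 - 4)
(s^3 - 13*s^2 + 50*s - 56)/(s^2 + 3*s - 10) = (s^2 - 11*s + 28)/(s + 5)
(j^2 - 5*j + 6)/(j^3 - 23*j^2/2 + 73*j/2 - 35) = 2*(j - 3)/(2*j^2 - 19*j + 35)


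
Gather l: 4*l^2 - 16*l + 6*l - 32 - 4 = 4*l^2 - 10*l - 36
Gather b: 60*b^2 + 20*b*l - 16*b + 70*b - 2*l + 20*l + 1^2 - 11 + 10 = 60*b^2 + b*(20*l + 54) + 18*l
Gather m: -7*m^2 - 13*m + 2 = -7*m^2 - 13*m + 2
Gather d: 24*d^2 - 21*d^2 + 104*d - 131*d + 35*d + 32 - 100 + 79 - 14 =3*d^2 + 8*d - 3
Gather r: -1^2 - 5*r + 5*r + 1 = 0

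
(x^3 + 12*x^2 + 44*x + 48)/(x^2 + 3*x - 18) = (x^2 + 6*x + 8)/(x - 3)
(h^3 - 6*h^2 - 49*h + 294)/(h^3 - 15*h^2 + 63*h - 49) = (h^2 + h - 42)/(h^2 - 8*h + 7)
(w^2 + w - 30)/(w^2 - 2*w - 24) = (-w^2 - w + 30)/(-w^2 + 2*w + 24)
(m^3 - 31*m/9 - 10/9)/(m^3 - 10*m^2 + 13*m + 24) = (9*m^3 - 31*m - 10)/(9*(m^3 - 10*m^2 + 13*m + 24))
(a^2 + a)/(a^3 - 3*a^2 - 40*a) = (a + 1)/(a^2 - 3*a - 40)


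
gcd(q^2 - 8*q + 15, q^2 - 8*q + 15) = q^2 - 8*q + 15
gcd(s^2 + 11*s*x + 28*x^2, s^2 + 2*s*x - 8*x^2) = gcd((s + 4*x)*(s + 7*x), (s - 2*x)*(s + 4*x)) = s + 4*x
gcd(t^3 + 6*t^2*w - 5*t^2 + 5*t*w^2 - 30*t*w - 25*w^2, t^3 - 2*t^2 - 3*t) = 1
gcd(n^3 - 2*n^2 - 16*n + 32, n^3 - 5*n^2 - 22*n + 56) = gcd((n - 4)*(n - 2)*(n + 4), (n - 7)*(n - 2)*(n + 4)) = n^2 + 2*n - 8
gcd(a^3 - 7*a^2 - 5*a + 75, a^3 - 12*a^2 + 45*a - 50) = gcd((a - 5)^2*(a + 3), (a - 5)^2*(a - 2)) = a^2 - 10*a + 25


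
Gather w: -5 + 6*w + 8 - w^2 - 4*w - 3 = -w^2 + 2*w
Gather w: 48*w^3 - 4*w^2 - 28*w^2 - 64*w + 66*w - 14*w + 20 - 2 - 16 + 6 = 48*w^3 - 32*w^2 - 12*w + 8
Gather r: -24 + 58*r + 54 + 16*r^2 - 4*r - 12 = 16*r^2 + 54*r + 18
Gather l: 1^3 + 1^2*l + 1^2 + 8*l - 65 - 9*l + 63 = 0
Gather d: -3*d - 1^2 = -3*d - 1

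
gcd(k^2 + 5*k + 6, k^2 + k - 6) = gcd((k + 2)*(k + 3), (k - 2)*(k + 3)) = k + 3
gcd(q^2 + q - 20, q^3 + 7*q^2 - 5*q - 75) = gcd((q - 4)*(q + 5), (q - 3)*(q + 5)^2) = q + 5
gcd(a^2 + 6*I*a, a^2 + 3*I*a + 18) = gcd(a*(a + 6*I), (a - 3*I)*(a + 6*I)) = a + 6*I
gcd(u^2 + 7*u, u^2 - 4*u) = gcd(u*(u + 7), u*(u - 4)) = u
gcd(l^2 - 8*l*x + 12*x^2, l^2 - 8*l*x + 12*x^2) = l^2 - 8*l*x + 12*x^2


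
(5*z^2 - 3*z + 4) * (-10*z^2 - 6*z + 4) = -50*z^4 - 2*z^2 - 36*z + 16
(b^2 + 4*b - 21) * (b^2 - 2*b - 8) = b^4 + 2*b^3 - 37*b^2 + 10*b + 168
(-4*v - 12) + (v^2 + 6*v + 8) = v^2 + 2*v - 4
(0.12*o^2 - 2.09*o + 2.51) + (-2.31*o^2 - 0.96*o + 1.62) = -2.19*o^2 - 3.05*o + 4.13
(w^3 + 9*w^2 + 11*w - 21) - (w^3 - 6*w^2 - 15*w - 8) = 15*w^2 + 26*w - 13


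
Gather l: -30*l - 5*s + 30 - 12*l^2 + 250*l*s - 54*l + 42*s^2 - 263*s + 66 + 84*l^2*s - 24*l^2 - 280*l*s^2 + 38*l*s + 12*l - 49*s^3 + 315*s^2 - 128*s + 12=l^2*(84*s - 36) + l*(-280*s^2 + 288*s - 72) - 49*s^3 + 357*s^2 - 396*s + 108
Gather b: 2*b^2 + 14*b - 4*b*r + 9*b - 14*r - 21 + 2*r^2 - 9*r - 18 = 2*b^2 + b*(23 - 4*r) + 2*r^2 - 23*r - 39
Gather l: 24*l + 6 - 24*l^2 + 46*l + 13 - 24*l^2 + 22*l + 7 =-48*l^2 + 92*l + 26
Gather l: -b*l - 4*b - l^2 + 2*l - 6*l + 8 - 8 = -4*b - l^2 + l*(-b - 4)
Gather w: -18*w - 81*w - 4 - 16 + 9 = -99*w - 11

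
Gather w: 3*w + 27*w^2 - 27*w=27*w^2 - 24*w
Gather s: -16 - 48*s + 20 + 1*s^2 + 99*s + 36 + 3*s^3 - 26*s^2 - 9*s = 3*s^3 - 25*s^2 + 42*s + 40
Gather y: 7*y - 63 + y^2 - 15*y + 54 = y^2 - 8*y - 9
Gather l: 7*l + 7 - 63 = 7*l - 56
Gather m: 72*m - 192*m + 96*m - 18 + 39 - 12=9 - 24*m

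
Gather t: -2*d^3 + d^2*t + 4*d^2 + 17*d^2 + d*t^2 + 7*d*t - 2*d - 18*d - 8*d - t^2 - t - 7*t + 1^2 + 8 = -2*d^3 + 21*d^2 - 28*d + t^2*(d - 1) + t*(d^2 + 7*d - 8) + 9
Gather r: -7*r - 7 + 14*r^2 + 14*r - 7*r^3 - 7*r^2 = -7*r^3 + 7*r^2 + 7*r - 7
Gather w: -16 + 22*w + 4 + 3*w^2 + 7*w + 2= 3*w^2 + 29*w - 10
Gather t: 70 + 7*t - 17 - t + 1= 6*t + 54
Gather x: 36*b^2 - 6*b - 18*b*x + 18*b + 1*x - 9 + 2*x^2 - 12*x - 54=36*b^2 + 12*b + 2*x^2 + x*(-18*b - 11) - 63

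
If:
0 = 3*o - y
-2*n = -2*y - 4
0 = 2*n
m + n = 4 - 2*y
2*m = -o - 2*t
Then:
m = 8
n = 0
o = -2/3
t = -23/3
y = -2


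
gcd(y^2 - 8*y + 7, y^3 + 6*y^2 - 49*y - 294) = y - 7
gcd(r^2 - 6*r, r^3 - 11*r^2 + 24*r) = r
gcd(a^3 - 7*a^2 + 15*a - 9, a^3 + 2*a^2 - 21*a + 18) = a^2 - 4*a + 3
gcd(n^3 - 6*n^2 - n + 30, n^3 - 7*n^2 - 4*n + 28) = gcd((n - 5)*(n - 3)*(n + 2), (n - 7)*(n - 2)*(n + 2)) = n + 2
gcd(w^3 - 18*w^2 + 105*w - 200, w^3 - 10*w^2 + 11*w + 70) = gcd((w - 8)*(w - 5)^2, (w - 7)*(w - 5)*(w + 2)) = w - 5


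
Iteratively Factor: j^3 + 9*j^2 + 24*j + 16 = (j + 4)*(j^2 + 5*j + 4) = (j + 4)^2*(j + 1)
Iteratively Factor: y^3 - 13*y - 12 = (y - 4)*(y^2 + 4*y + 3) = (y - 4)*(y + 1)*(y + 3)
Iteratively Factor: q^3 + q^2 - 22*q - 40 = (q + 4)*(q^2 - 3*q - 10) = (q - 5)*(q + 4)*(q + 2)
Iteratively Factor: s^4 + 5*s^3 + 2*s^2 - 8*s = (s)*(s^3 + 5*s^2 + 2*s - 8) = s*(s - 1)*(s^2 + 6*s + 8) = s*(s - 1)*(s + 2)*(s + 4)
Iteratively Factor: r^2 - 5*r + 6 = (r - 3)*(r - 2)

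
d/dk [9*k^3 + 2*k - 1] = 27*k^2 + 2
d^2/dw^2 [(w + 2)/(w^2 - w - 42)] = 2*((-3*w - 1)*(-w^2 + w + 42) - (w + 2)*(2*w - 1)^2)/(-w^2 + w + 42)^3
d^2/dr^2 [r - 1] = 0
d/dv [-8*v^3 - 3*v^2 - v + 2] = -24*v^2 - 6*v - 1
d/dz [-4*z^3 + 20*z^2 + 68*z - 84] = -12*z^2 + 40*z + 68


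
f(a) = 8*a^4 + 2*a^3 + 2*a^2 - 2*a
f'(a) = 32*a^3 + 6*a^2 + 4*a - 2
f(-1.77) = 77.24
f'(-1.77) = -167.73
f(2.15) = 195.76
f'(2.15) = 352.36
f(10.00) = 82180.00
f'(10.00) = 32638.00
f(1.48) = 46.29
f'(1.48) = 120.80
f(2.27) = 241.58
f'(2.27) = 412.30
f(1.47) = 45.09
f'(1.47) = 118.49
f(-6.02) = 10155.12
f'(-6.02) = -6789.99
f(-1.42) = 33.67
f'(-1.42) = -87.21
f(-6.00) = 10020.00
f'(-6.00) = -6722.00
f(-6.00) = 10020.00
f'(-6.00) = -6722.00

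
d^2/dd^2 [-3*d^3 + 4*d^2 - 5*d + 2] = 8 - 18*d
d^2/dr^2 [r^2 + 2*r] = 2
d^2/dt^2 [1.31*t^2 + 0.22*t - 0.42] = 2.62000000000000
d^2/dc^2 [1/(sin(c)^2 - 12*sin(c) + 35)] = 2*(-2*sin(c)^4 + 18*sin(c)^3 + sin(c)^2 - 246*sin(c) + 109)/(sin(c)^2 - 12*sin(c) + 35)^3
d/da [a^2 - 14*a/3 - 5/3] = 2*a - 14/3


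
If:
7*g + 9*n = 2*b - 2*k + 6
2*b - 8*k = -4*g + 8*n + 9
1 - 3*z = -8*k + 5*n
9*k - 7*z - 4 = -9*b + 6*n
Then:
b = 626*z/1573 + 1773/3146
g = 829*z/4719 + 5947/4719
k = 1429*z/4719 - 2011/9438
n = -545*z/4719 - 665/4719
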